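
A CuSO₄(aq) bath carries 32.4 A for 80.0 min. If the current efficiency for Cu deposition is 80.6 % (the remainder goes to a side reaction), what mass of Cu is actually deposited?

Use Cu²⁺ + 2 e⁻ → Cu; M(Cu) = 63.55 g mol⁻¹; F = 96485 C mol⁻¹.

Q = I·t = 32.40 × 4800.0 = 155500 C.
n(e⁻) = 155500/96485 = 1.612 mol; theoretically n(Cu) = 1.612/2 = 0.8059 mol, m_theo = 51.22 g.
At 80.6 % efficiency, m_actual = 0.806 × 51.22 = 41.3 g.

41.3 g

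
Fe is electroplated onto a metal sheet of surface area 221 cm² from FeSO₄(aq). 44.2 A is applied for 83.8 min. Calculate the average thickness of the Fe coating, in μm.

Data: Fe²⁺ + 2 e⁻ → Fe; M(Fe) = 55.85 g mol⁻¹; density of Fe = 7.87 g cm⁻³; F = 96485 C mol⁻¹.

Q = I·t = 44.20 × 5028.0 = 222200 C; n(e⁻) = 2.303 mol.
n(Fe) = n(e⁻)/2 = 1.152 mol, so m = 1.152 × 55.85 = 64.32 g.
Volume = m/ρ = 64.32 / 7.87 = 8.173 cm³.
Thickness = V/A = 8.173 / 221 = 0.0370 cm = 370 μm.

370 μm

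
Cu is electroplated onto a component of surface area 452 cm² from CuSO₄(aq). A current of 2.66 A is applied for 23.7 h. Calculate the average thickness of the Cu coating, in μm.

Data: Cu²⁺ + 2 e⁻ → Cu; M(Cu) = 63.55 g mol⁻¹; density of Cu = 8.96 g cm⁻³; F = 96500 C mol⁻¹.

Q = I·t = 2.660 × 85320 = 227000 C; n(e⁻) = 2.352 mol.
n(Cu) = n(e⁻)/2 = 1.176 mol, so m = 1.176 × 63.55 = 74.73 g.
Volume = m/ρ = 74.73 / 8.96 = 8.340 cm³.
Thickness = V/A = 8.340 / 452 = 0.0185 cm = 185 μm.

185 μm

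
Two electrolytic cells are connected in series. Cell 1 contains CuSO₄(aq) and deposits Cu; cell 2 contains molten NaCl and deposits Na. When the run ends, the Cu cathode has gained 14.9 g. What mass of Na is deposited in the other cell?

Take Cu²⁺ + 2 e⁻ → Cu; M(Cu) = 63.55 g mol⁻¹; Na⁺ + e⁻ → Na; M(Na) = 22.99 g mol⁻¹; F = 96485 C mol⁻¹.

n(Cu) = 14.9 / 63.55 = 0.2345 mol.
Since Cu²⁺ + 2 e⁻ → Cu, n(e⁻) passed = 2 × 0.2345 = 0.4689 mol.
Cells in series carry the same charge, so the same 0.4689 mol of electrons passes through cell 2.
Na⁺ + e⁻ → Na, so n(Na) = 0.4689 / 1 = 0.4689 mol.
m(Na) = 0.4689 × 22.99 = 10.8 g.

10.8 g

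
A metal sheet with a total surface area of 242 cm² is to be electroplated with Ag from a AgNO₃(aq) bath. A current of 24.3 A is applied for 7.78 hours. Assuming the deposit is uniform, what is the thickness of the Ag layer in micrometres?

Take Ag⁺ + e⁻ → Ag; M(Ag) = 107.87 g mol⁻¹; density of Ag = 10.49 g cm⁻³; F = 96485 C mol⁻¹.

3000 μm

Q = I·t = 24.30 × 28008 = 680600 C; n(e⁻) = 7.054 mol.
n(Ag) = n(e⁻)/1 = 7.054 mol, so m = 7.054 × 107.87 = 760.9 g.
Volume = m/ρ = 760.9 / 10.49 = 72.54 cm³.
Thickness = V/A = 72.54 / 242 = 0.300 cm = 3000 μm.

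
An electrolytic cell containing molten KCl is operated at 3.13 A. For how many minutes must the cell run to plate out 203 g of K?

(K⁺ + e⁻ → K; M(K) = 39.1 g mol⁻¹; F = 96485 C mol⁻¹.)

2670 min

n(K) = m/M = 203 / 39.1 = 5.192 mol.
Each K atom requires 1 electron, so n(e⁻) = 1 × 5.192 = 5.192 mol.
Q = n(e⁻)·F = 5.192 × 96485 = 500900 C.
t = Q/I = 500900 / 3.130 A = 160000 s = 2670 min.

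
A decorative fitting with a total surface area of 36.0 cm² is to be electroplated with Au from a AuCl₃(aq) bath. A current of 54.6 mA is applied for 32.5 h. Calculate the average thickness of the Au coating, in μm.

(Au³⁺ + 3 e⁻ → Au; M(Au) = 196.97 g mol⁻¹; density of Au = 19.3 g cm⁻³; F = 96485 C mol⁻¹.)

Q = I·t = 0.05460 × 117000 = 6388 C; n(e⁻) = 0.06621 mol.
n(Au) = n(e⁻)/3 = 0.02207 mol, so m = 0.02207 × 196.97 = 4.347 g.
Volume = m/ρ = 4.347 / 19.3 = 0.2252 cm³.
Thickness = V/A = 0.2252 / 36.0 = 0.00626 cm = 62.6 μm.

62.6 μm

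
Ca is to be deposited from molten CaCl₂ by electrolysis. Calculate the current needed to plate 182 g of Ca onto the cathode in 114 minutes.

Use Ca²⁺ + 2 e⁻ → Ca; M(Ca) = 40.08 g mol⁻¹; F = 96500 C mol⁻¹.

n(Ca) = 182 / 40.08 = 4.541 mol.
n(e⁻) = 2 × 4.541 = 9.082 mol.
Q = n(e⁻)·F = 9.082 × 96500 = 876400 C.
I = Q/t = 876400 / 6840.0 s = 128 A.

128 A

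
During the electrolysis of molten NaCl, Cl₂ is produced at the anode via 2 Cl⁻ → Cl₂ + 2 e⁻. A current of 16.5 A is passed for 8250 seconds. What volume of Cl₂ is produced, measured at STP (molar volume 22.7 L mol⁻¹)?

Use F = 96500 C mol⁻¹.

16.0 L

Q = I·t = 16.50 A × 8250.0 s = 136100 C.
n(e⁻) = Q/F = 136100 / 96500 = 1.411 mol.
2 electrons are transferred per Cl₂ molecule, so n(Cl₂) = 1.411 / 2 = 0.7053 mol.
V = n × V_m = 0.7053 × 22.7 = 16.0 L.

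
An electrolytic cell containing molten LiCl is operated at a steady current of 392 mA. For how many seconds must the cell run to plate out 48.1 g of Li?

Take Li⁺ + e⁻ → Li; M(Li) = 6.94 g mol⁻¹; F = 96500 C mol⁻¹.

n(Li) = m/M = 48.1 / 6.94 = 6.931 mol.
Each Li atom requires 1 electron, so n(e⁻) = 1 × 6.931 = 6.931 mol.
Q = n(e⁻)·F = 6.931 × 96500 = 668800 C.
t = Q/I = 668800 / 0.3920 A = 1706000 s.

1.71 × 10⁶ s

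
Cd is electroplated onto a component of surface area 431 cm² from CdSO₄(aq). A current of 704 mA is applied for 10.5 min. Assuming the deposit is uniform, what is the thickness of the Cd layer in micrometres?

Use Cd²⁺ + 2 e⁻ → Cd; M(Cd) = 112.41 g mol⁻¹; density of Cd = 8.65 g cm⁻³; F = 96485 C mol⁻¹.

Q = I·t = 0.7040 × 630.00 = 443.5 C; n(e⁻) = 0.004597 mol.
n(Cd) = n(e⁻)/2 = 0.002298 mol, so m = 0.002298 × 112.41 = 0.2584 g.
Volume = m/ρ = 0.2584 / 8.65 = 0.02987 cm³.
Thickness = V/A = 0.02987 / 431 = 6.93 × 10⁻⁵ cm = 0.693 μm.

0.693 μm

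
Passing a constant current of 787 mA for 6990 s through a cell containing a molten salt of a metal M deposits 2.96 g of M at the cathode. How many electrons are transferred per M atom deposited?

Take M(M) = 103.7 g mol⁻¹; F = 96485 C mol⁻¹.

Q = I·t = 0.7870 A × 6990.0 s = 5501 C, so n(e⁻) = 5501/96485 = 0.05702 mol.
n(M) deposited = 2.96 / 103.7 = 0.02854 mol.
Electrons per atom = n(e⁻)/n(M) = 0.05702 / 0.02854 = 2.00 ≈ 2, so the ion is M²⁺.

2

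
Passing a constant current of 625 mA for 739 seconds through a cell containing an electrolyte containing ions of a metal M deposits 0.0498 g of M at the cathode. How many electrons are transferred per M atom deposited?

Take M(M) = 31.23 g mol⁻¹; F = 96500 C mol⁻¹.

3

Q = I·t = 0.6250 A × 739.00 s = 461.9 C, so n(e⁻) = 461.9/96500 = 0.004786 mol.
n(M) deposited = 0.0498 / 31.23 = 0.001595 mol.
Electrons per atom = n(e⁻)/n(M) = 0.004786 / 0.001595 = 3.00 ≈ 3, so the ion is M³⁺.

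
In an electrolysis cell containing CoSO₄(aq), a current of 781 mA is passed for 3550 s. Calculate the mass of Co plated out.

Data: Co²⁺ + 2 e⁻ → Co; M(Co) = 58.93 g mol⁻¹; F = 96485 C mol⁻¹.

Q = I·t = 0.7810 A × 3550.0 s = 2773 C.
n(e⁻) = Q/F = 2773 / 96485 = 0.02874 mol.
Co²⁺ + 2 e⁻ → Co, so n(Co) = n(e⁻)/2 = 0.01437 mol.
m = n·M = 0.01437 × 58.93 = 0.847 g.

0.847 g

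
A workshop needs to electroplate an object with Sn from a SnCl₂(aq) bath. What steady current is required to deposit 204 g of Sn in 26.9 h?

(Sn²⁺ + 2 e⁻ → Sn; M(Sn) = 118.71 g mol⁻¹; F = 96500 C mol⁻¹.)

n(Sn) = 204 / 118.71 = 1.718 mol.
n(e⁻) = 2 × 1.718 = 3.437 mol.
Q = n(e⁻)·F = 3.437 × 96500 = 331700 C.
I = Q/t = 331700 / 96840 s = 3.42 A.

3.42 A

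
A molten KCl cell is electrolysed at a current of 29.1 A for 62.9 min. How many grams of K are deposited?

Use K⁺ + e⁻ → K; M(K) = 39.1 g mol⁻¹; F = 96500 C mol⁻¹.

44.5 g

Q = I·t = 29.10 A × 3774.0 s = 109800 C.
n(e⁻) = Q/F = 109800 / 96500 = 1.138 mol.
K⁺ + e⁻ → K, so n(K) = n(e⁻)/1 = 1.138 mol.
m = n·M = 1.138 × 39.1 = 44.5 g.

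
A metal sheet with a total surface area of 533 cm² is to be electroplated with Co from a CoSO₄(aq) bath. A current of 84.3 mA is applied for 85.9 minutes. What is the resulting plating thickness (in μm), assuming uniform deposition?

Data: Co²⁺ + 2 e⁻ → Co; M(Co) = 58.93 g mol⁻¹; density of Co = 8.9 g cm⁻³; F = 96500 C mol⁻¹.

Q = I·t = 0.08430 × 5154.0 = 434.5 C; n(e⁻) = 0.004502 mol.
n(Co) = n(e⁻)/2 = 0.002251 mol, so m = 0.002251 × 58.93 = 0.1327 g.
Volume = m/ρ = 0.1327 / 8.9 = 0.01491 cm³.
Thickness = V/A = 0.01491 / 533 = 2.80 × 10⁻⁵ cm = 0.280 μm.

0.280 μm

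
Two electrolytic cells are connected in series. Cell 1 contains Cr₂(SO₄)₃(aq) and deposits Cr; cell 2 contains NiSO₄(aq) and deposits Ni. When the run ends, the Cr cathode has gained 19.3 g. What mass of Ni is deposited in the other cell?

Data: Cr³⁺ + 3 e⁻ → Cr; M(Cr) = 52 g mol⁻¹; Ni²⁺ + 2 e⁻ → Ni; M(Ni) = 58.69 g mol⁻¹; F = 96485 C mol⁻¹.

n(Cr) = 19.3 / 52 = 0.3712 mol.
Since Cr³⁺ + 3 e⁻ → Cr, n(e⁻) passed = 3 × 0.3712 = 1.113 mol.
Cells in series carry the same charge, so the same 1.113 mol of electrons passes through cell 2.
Ni²⁺ + 2 e⁻ → Ni, so n(Ni) = 1.113 / 2 = 0.5567 mol.
m(Ni) = 0.5567 × 58.69 = 32.7 g.

32.7 g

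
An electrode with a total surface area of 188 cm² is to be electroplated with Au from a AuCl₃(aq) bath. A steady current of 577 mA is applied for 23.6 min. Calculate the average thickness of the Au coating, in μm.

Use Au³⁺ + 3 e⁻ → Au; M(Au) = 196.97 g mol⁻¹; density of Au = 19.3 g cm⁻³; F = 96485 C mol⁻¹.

Q = I·t = 0.5770 × 1416.0 = 817.0 C; n(e⁻) = 0.008468 mol.
n(Au) = n(e⁻)/3 = 0.002823 mol, so m = 0.002823 × 196.97 = 0.5560 g.
Volume = m/ρ = 0.5560 / 19.3 = 0.02881 cm³.
Thickness = V/A = 0.02881 / 188 = 1.53 × 10⁻⁴ cm = 1.53 μm.

1.53 μm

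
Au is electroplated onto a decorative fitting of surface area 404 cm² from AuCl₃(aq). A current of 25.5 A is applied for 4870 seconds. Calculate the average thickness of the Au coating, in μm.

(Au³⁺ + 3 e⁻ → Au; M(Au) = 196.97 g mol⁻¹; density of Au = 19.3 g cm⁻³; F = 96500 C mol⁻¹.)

108 μm

Q = I·t = 25.50 × 4870.0 = 124200 C; n(e⁻) = 1.287 mol.
n(Au) = n(e⁻)/3 = 0.4290 mol, so m = 0.4290 × 196.97 = 84.49 g.
Volume = m/ρ = 84.49 / 19.3 = 4.378 cm³.
Thickness = V/A = 4.378 / 404 = 0.0108 cm = 108 μm.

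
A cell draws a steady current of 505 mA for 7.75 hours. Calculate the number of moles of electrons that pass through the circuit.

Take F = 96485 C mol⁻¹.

0.146 mol

Q = I·t = 0.5050 A × 27900 s = 14090 C.
n(e⁻) = Q/F = 14090 / 96485 = 0.146 mol.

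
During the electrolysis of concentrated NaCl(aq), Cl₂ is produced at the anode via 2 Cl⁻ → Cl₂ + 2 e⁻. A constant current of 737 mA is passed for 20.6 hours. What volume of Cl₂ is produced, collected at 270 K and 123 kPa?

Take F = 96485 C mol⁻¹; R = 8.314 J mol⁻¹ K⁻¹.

Q = I·t = 0.7370 A × 74160 s = 54660 C.
n(e⁻) = Q/F = 54660 / 96485 = 0.5665 mol.
2 electrons are transferred per Cl₂ molecule, so n(Cl₂) = 0.5665 / 2 = 0.2832 mol.
V = nRT/P = (0.2832 × 8.314 × 270) / (123 × 10³ Pa) = 0.00517 m³ = 5.17 L.

5.17 L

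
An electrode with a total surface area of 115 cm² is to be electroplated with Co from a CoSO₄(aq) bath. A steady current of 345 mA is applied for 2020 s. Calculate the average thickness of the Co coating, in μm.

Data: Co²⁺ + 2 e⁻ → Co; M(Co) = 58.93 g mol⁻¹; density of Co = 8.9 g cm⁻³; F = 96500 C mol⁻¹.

Q = I·t = 0.3450 × 2020.0 = 696.9 C; n(e⁻) = 0.007222 mol.
n(Co) = n(e⁻)/2 = 0.003611 mol, so m = 0.003611 × 58.93 = 0.2128 g.
Volume = m/ρ = 0.2128 / 8.9 = 0.02391 cm³.
Thickness = V/A = 0.02391 / 115 = 2.08 × 10⁻⁴ cm = 2.08 μm.

2.08 μm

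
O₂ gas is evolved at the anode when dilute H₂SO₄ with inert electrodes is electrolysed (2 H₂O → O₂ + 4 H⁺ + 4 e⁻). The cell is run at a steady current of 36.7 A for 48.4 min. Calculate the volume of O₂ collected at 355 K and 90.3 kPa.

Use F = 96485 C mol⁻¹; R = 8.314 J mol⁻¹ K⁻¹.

Q = I·t = 36.70 A × 2904.0 s = 106600 C.
n(e⁻) = Q/F = 106600 / 96485 = 1.105 mol.
4 electrons are transferred per O₂ molecule, so n(O₂) = 1.105 / 4 = 0.2761 mol.
V = nRT/P = (0.2761 × 8.314 × 355) / (90.3 × 10³ Pa) = 0.00903 m³ = 9.03 L.

9.03 L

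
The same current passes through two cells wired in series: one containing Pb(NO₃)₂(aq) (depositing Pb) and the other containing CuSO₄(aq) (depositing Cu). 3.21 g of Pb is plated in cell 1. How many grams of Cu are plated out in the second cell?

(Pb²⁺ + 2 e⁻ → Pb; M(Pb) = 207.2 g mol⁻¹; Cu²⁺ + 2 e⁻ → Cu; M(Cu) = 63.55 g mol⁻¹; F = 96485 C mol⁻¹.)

n(Pb) = 3.21 / 207.2 = 0.01549 mol.
Since Pb²⁺ + 2 e⁻ → Pb, n(e⁻) passed = 2 × 0.01549 = 0.03098 mol.
Cells in series carry the same charge, so the same 0.03098 mol of electrons passes through cell 2.
Cu²⁺ + 2 e⁻ → Cu, so n(Cu) = 0.03098 / 2 = 0.01549 mol.
m(Cu) = 0.01549 × 63.55 = 0.985 g.

0.985 g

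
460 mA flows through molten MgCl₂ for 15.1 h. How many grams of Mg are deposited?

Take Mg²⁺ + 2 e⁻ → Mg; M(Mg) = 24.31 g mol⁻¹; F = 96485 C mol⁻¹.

Q = I·t = 0.4600 A × 54360 s = 25010 C.
n(e⁻) = Q/F = 25010 / 96485 = 0.2592 mol.
Mg²⁺ + 2 e⁻ → Mg, so n(Mg) = n(e⁻)/2 = 0.1296 mol.
m = n·M = 0.1296 × 24.31 = 3.15 g.

3.15 g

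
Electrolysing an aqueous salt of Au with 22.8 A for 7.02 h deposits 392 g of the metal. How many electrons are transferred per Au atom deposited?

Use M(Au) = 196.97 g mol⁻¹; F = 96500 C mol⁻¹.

Q = I·t = 22.80 A × 25272 s = 576200 C, so n(e⁻) = 576200/96500 = 5.971 mol.
n(Au) deposited = 392 / 196.97 = 1.990 mol.
Electrons per atom = n(e⁻)/n(Au) = 5.971 / 1.990 = 3.00 ≈ 3, so the ion is Au³⁺.

3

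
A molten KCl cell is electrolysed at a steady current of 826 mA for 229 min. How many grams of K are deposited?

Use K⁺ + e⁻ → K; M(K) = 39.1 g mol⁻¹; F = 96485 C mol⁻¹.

4.60 g

Q = I·t = 0.8260 A × 13740 s = 11350 C.
n(e⁻) = Q/F = 11350 / 96485 = 0.1176 mol.
K⁺ + e⁻ → K, so n(K) = n(e⁻)/1 = 0.1176 mol.
m = n·M = 0.1176 × 39.1 = 4.60 g.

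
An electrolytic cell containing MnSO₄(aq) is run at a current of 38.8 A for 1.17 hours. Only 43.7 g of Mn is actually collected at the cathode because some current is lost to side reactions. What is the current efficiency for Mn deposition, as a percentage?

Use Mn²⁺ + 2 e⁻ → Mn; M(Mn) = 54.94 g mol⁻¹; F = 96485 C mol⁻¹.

93.9 %

Q = I·t = 38.80 × 4212.0 = 163400 C; n(e⁻) = 163400/96485 = 1.694 mol.
Theoretical n(Mn) = n(e⁻)/2 = 0.8469 mol, i.e. m_theo = 0.8469 × 54.94 = 46.53 g.
Efficiency = m_actual / m_theo = 43.7 / 46.53 = 93.9 %.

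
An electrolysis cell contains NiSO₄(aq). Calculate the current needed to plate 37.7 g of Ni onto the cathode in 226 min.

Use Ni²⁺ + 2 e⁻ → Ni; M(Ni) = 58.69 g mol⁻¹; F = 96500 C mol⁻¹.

n(Ni) = 37.7 / 58.69 = 0.6424 mol.
n(e⁻) = 2 × 0.6424 = 1.285 mol.
Q = n(e⁻)·F = 1.285 × 96500 = 124000 C.
I = Q/t = 124000 / 13560 s = 9.14 A.

9.14 A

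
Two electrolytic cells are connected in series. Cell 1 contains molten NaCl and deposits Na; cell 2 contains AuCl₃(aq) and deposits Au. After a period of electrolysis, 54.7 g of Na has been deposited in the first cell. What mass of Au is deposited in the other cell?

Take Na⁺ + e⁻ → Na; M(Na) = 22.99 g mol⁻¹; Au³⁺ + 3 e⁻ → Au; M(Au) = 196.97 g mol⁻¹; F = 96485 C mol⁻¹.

n(Na) = 54.7 / 22.99 = 2.379 mol.
Since Na⁺ + e⁻ → Na, n(e⁻) passed = 1 × 2.379 = 2.379 mol.
Cells in series carry the same charge, so the same 2.379 mol of electrons passes through cell 2.
Au³⁺ + 3 e⁻ → Au, so n(Au) = 2.379 / 3 = 0.7931 mol.
m(Au) = 0.7931 × 196.97 = 156 g.

156 g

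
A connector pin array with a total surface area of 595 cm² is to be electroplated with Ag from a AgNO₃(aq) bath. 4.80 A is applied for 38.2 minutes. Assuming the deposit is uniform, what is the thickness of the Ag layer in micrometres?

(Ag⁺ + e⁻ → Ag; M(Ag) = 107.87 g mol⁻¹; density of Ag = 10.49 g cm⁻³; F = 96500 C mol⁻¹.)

19.7 μm

Q = I·t = 4.800 × 2292.0 = 11000 C; n(e⁻) = 0.1140 mol.
n(Ag) = n(e⁻)/1 = 0.1140 mol, so m = 0.1140 × 107.87 = 12.30 g.
Volume = m/ρ = 12.30 / 10.49 = 1.172 cm³.
Thickness = V/A = 1.172 / 595 = 0.00197 cm = 19.7 μm.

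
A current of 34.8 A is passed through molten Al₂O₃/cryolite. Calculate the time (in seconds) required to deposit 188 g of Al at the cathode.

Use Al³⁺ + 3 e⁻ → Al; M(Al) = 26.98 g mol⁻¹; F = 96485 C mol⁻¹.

58000 s

n(Al) = m/M = 188 / 26.98 = 6.968 mol.
Each Al atom requires 3 electrons, so n(e⁻) = 3 × 6.968 = 20.90 mol.
Q = n(e⁻)·F = 20.90 × 96485 = 2017000 C.
t = Q/I = 2017000 / 34.80 A = 57960 s.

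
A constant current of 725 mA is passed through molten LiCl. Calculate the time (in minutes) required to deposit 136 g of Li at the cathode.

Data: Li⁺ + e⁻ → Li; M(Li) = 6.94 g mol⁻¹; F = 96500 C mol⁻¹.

n(Li) = m/M = 136 / 6.94 = 19.60 mol.
Each Li atom requires 1 electron, so n(e⁻) = 1 × 19.60 = 19.60 mol.
Q = n(e⁻)·F = 19.60 × 96500 = 1891000 C.
t = Q/I = 1891000 / 0.7250 A = 2608000 s = 43500 min.

43500 min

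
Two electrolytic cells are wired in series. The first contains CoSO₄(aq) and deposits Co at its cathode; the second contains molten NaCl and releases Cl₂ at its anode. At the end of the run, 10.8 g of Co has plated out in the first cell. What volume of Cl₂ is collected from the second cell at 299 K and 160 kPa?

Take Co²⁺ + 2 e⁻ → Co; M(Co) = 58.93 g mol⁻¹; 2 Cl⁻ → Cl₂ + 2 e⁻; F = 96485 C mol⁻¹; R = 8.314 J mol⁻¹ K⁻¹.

2.85 L

n(Co) = 10.8 / 58.93 = 0.1833 mol, so n(e⁻) = 2 × 0.1833 = 0.3665 mol.
The cells are in series, so the same 0.3665 mol of electrons passes through the second cell.
2 Cl⁻ → Cl₂ + 2 e⁻ — 2 mol e⁻ per mol Cl₂, so n(Cl₂) = 0.3665/2 = 0.1833 mol.
V = nRT/P = (0.1833 × 8.314 × 299) / (160 × 10³) = 0.00285 m³ = 2.85 L.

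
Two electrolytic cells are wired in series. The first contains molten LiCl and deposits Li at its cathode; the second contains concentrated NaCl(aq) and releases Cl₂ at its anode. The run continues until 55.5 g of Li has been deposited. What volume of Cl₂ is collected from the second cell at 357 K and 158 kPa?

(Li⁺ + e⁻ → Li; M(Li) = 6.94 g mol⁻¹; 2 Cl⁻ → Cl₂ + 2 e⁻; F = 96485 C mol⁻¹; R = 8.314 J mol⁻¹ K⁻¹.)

n(Li) = 55.5 / 6.94 = 7.997 mol, so n(e⁻) = 1 × 7.997 = 7.997 mol.
The cells are in series, so the same 7.997 mol of electrons passes through the second cell.
2 Cl⁻ → Cl₂ + 2 e⁻ — 2 mol e⁻ per mol Cl₂, so n(Cl₂) = 7.997/2 = 3.999 mol.
V = nRT/P = (3.999 × 8.314 × 357) / (158 × 10³) = 0.0751 m³ = 75.1 L.

75.1 L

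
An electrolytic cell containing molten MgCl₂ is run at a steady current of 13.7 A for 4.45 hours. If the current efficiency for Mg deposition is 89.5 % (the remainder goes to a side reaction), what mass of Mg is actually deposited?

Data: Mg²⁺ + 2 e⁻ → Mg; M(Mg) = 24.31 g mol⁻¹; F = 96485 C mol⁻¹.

Q = I·t = 13.70 × 16020 = 219500 C.
n(e⁻) = 219500/96485 = 2.275 mol; theoretically n(Mg) = 2.275/2 = 1.137 mol, m_theo = 27.65 g.
At 89.5 % efficiency, m_actual = 0.895 × 27.65 = 24.7 g.

24.7 g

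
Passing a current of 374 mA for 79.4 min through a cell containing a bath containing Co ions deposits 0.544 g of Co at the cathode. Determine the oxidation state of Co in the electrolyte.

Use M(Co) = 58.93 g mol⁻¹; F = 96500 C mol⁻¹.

+2

Q = I·t = 0.3740 A × 4764.0 s = 1782 C, so n(e⁻) = 1782/96500 = 0.01846 mol.
n(Co) deposited = 0.544 / 58.93 = 0.009231 mol.
Electrons per atom = n(e⁻)/n(Co) = 0.01846 / 0.009231 = 2.00 ≈ 2, so the ion is Co²⁺.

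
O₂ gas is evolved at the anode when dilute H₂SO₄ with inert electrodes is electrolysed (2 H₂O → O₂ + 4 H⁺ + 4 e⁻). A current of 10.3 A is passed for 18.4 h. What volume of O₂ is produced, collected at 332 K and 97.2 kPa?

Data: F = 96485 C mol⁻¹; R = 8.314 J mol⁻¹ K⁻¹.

50.2 L

Q = I·t = 10.30 A × 66240 s = 682300 C.
n(e⁻) = Q/F = 682300 / 96485 = 7.071 mol.
4 electrons are transferred per O₂ molecule, so n(O₂) = 7.071 / 4 = 1.768 mol.
V = nRT/P = (1.768 × 8.314 × 332) / (97.2 × 10³ Pa) = 0.0502 m³ = 50.2 L.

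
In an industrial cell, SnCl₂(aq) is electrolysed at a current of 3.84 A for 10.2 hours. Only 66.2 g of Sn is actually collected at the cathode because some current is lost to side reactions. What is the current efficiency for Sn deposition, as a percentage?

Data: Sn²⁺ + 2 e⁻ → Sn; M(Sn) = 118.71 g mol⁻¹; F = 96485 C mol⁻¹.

Q = I·t = 3.840 × 36720 = 141000 C; n(e⁻) = 141000/96485 = 1.461 mol.
Theoretical n(Sn) = n(e⁻)/2 = 0.7307 mol, i.e. m_theo = 0.7307 × 118.71 = 86.74 g.
Efficiency = m_actual / m_theo = 66.2 / 86.74 = 76.3 %.

76.3 %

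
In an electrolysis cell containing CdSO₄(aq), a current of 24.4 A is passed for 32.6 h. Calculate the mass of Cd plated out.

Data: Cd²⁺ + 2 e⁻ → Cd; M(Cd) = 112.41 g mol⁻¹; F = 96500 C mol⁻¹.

1670 g

Q = I·t = 24.40 A × 117360 s = 2864000 C.
n(e⁻) = Q/F = 2864000 / 96500 = 29.67 mol.
Cd²⁺ + 2 e⁻ → Cd, so n(Cd) = n(e⁻)/2 = 14.84 mol.
m = n·M = 14.84 × 112.41 = 1670 g.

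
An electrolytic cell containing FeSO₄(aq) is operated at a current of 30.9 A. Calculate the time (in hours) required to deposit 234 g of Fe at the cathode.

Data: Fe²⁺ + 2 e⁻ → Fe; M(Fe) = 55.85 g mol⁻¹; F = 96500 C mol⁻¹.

n(Fe) = m/M = 234 / 55.85 = 4.190 mol.
Each Fe atom requires 2 electrons, so n(e⁻) = 2 × 4.190 = 8.380 mol.
Q = n(e⁻)·F = 8.380 × 96500 = 808600 C.
t = Q/I = 808600 / 30.90 A = 26170 s = 7.27 h.

7.27 h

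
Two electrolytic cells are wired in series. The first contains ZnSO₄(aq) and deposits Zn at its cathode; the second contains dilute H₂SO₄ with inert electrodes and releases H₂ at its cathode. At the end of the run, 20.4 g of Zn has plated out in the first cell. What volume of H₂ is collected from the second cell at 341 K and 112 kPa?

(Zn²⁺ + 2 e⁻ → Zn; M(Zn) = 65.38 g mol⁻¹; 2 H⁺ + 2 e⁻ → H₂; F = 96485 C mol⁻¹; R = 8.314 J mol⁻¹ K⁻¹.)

n(Zn) = 20.4 / 65.38 = 0.3120 mol, so n(e⁻) = 2 × 0.3120 = 0.6240 mol.
The cells are in series, so the same 0.6240 mol of electrons passes through the second cell.
2 H⁺ + 2 e⁻ → H₂ — 2 mol e⁻ per mol H₂, so n(H₂) = 0.6240/2 = 0.3120 mol.
V = nRT/P = (0.3120 × 8.314 × 341) / (112 × 10³) = 0.00790 m³ = 7.90 L.

7.90 L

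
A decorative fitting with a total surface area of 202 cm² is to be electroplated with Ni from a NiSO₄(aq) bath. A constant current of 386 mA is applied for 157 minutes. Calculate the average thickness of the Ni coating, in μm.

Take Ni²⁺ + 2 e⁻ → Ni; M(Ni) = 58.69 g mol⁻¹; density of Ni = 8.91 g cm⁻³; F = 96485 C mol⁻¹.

6.14 μm

Q = I·t = 0.3860 × 9420.0 = 3636 C; n(e⁻) = 0.03769 mol.
n(Ni) = n(e⁻)/2 = 0.01884 mol, so m = 0.01884 × 58.69 = 1.106 g.
Volume = m/ρ = 1.106 / 8.91 = 0.1241 cm³.
Thickness = V/A = 0.1241 / 202 = 6.14 × 10⁻⁴ cm = 6.14 μm.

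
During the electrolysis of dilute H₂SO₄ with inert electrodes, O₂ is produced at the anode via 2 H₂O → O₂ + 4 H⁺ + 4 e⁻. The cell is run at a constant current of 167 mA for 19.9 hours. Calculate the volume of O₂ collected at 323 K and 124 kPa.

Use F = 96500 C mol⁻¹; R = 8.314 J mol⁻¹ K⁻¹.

0.671 L

Q = I·t = 0.1670 A × 71640 s = 11960 C.
n(e⁻) = Q/F = 11960 / 96500 = 0.1240 mol.
4 electrons are transferred per O₂ molecule, so n(O₂) = 0.1240 / 4 = 0.03099 mol.
V = nRT/P = (0.03099 × 8.314 × 323) / (124 × 10³ Pa) = 6.71 × 10⁻⁴ m³ = 0.671 L.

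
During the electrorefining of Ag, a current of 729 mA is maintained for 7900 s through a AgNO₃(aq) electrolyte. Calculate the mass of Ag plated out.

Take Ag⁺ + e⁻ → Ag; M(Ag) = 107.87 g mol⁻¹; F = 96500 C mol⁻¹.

Q = I·t = 0.7290 A × 7900.0 s = 5759 C.
n(e⁻) = Q/F = 5759 / 96500 = 0.05968 mol.
Ag⁺ + e⁻ → Ag, so n(Ag) = n(e⁻)/1 = 0.05968 mol.
m = n·M = 0.05968 × 107.87 = 6.44 g.

6.44 g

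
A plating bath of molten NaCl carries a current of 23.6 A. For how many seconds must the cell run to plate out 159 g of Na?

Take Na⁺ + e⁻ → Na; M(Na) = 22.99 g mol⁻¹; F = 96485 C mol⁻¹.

n(Na) = m/M = 159 / 22.99 = 6.916 mol.
Each Na atom requires 1 electron, so n(e⁻) = 1 × 6.916 = 6.916 mol.
Q = n(e⁻)·F = 6.916 × 96485 = 667300 C.
t = Q/I = 667300 / 23.60 A = 28280 s.

28300 s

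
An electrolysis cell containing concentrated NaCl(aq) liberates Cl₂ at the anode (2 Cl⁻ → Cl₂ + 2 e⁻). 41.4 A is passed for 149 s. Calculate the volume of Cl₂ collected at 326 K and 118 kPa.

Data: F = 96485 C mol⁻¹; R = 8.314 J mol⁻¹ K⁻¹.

Q = I·t = 41.40 A × 149.00 s = 6169 C.
n(e⁻) = Q/F = 6169 / 96485 = 0.06393 mol.
2 electrons are transferred per Cl₂ molecule, so n(Cl₂) = 0.06393 / 2 = 0.03197 mol.
V = nRT/P = (0.03197 × 8.314 × 326) / (118 × 10³ Pa) = 7.34 × 10⁻⁴ m³ = 0.734 L.

0.734 L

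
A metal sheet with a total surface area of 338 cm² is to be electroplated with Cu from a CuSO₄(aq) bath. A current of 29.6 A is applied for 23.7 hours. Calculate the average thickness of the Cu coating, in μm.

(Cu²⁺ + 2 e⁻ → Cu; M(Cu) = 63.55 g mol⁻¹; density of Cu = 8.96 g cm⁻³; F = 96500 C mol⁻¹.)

Q = I·t = 29.60 × 85320 = 2525000 C; n(e⁻) = 26.17 mol.
n(Cu) = n(e⁻)/2 = 13.09 mol, so m = 13.09 × 63.55 = 831.6 g.
Volume = m/ρ = 831.6 / 8.96 = 92.81 cm³.
Thickness = V/A = 92.81 / 338 = 0.275 cm = 2750 μm.

2750 μm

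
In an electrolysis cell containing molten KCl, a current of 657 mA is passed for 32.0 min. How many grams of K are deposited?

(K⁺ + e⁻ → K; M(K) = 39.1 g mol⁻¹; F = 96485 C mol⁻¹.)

0.511 g

Q = I·t = 0.6570 A × 1920.0 s = 1261 C.
n(e⁻) = Q/F = 1261 / 96485 = 0.01307 mol.
K⁺ + e⁻ → K, so n(K) = n(e⁻)/1 = 0.01307 mol.
m = n·M = 0.01307 × 39.1 = 0.511 g.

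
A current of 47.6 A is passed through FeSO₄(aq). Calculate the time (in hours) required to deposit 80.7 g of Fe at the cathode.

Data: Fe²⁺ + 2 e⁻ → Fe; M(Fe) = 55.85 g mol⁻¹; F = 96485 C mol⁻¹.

1.63 h

n(Fe) = m/M = 80.7 / 55.85 = 1.445 mol.
Each Fe atom requires 2 electrons, so n(e⁻) = 2 × 1.445 = 2.890 mol.
Q = n(e⁻)·F = 2.890 × 96485 = 278800 C.
t = Q/I = 278800 / 47.60 A = 5858 s = 1.63 h.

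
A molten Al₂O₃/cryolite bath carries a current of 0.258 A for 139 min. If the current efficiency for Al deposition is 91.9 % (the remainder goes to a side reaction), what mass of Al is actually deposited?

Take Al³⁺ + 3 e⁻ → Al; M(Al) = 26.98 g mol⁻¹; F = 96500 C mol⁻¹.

Q = I·t = 0.2580 × 8340.0 = 2152 C.
n(e⁻) = 2152/96500 = 0.02230 mol; theoretically n(Al) = 0.02230/3 = 0.007433 mol, m_theo = 0.2005 g.
At 91.9 % efficiency, m_actual = 0.919 × 0.2005 = 0.184 g.

0.184 g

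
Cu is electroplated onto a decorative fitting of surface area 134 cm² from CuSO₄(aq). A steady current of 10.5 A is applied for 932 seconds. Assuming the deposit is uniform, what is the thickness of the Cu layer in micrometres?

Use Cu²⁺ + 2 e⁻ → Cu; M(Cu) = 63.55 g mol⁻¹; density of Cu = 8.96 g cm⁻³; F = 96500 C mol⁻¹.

Q = I·t = 10.50 × 932.00 = 9786 C; n(e⁻) = 0.1014 mol.
n(Cu) = n(e⁻)/2 = 0.05070 mol, so m = 0.05070 × 63.55 = 3.222 g.
Volume = m/ρ = 3.222 / 8.96 = 0.3596 cm³.
Thickness = V/A = 0.3596 / 134 = 0.00268 cm = 26.8 μm.

26.8 μm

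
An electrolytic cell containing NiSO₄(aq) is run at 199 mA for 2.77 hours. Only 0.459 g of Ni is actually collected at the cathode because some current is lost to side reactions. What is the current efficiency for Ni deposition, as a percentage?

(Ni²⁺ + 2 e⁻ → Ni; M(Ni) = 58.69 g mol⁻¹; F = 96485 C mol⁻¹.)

Q = I·t = 0.1990 × 9972.0 = 1984 C; n(e⁻) = 1984/96485 = 0.02057 mol.
Theoretical n(Ni) = n(e⁻)/2 = 0.01028 mol, i.e. m_theo = 0.01028 × 58.69 = 0.6035 g.
Efficiency = m_actual / m_theo = 0.459 / 0.6035 = 76.1 %.

76.1 %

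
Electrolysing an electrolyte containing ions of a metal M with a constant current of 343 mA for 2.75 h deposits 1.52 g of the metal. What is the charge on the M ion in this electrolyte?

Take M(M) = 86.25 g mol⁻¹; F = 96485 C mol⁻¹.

+2

Q = I·t = 0.3430 A × 9900.0 s = 3396 C, so n(e⁻) = 3396/96485 = 0.03519 mol.
n(M) deposited = 1.52 / 86.25 = 0.01762 mol.
Electrons per atom = n(e⁻)/n(M) = 0.03519 / 0.01762 = 2.00 ≈ 2, so the ion is M²⁺.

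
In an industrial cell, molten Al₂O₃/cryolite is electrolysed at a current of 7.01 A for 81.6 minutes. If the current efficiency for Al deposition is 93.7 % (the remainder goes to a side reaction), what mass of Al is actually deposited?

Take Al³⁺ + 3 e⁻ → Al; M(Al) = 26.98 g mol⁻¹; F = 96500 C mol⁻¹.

3.00 g

Q = I·t = 7.010 × 4896.0 = 34320 C.
n(e⁻) = 34320/96500 = 0.3557 mol; theoretically n(Al) = 0.3557/3 = 0.1186 mol, m_theo = 3.199 g.
At 93.7 % efficiency, m_actual = 0.937 × 3.199 = 3.00 g.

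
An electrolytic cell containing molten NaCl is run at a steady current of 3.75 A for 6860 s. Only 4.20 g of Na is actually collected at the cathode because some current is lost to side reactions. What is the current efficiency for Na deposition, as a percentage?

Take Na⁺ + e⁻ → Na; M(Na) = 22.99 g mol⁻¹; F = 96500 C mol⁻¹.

Q = I·t = 3.750 × 6860.0 = 25720 C; n(e⁻) = 25720/96500 = 0.2666 mol.
Theoretical n(Na) = n(e⁻)/1 = 0.2666 mol, i.e. m_theo = 0.2666 × 22.99 = 6.129 g.
Efficiency = m_actual / m_theo = 4.20 / 6.129 = 68.5 %.

68.5 %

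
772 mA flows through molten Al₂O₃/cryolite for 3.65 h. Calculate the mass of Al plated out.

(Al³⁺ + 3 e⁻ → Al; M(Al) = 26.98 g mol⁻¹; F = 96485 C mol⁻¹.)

Q = I·t = 0.7720 A × 13140 s = 10140 C.
n(e⁻) = Q/F = 10140 / 96485 = 0.1051 mol.
Al³⁺ + 3 e⁻ → Al, so n(Al) = n(e⁻)/3 = 0.03505 mol.
m = n·M = 0.03505 × 26.98 = 0.946 g.

0.946 g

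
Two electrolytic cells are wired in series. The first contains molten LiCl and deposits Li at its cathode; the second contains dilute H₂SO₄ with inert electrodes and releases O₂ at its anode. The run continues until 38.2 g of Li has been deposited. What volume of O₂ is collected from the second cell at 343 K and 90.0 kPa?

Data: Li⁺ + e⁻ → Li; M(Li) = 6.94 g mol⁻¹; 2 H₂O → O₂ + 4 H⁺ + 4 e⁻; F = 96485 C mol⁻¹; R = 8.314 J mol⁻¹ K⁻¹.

43.6 L

n(Li) = 38.2 / 6.94 = 5.504 mol, so n(e⁻) = 1 × 5.504 = 5.504 mol.
The cells are in series, so the same 5.504 mol of electrons passes through the second cell.
2 H₂O → O₂ + 4 H⁺ + 4 e⁻ — 4 mol e⁻ per mol O₂, so n(O₂) = 5.504/4 = 1.376 mol.
V = nRT/P = (1.376 × 8.314 × 343) / (90.0 × 10³) = 0.0436 m³ = 43.6 L.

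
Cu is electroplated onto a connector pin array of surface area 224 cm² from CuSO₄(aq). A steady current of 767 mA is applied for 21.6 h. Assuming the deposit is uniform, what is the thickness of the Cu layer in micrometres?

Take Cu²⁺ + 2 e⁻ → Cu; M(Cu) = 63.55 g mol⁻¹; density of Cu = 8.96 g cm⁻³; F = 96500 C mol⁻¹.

Q = I·t = 0.7670 × 77760 = 59640 C; n(e⁻) = 0.6181 mol.
n(Cu) = n(e⁻)/2 = 0.3090 mol, so m = 0.3090 × 63.55 = 19.64 g.
Volume = m/ρ = 19.64 / 8.96 = 2.192 cm³.
Thickness = V/A = 2.192 / 224 = 0.00978 cm = 97.8 μm.

97.8 μm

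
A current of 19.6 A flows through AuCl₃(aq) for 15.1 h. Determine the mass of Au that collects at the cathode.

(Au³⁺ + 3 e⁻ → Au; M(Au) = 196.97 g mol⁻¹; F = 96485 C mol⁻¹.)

725 g

Q = I·t = 19.60 A × 54360 s = 1065000 C.
n(e⁻) = Q/F = 1065000 / 96485 = 11.04 mol.
Au³⁺ + 3 e⁻ → Au, so n(Au) = n(e⁻)/3 = 3.681 mol.
m = n·M = 3.681 × 196.97 = 725 g.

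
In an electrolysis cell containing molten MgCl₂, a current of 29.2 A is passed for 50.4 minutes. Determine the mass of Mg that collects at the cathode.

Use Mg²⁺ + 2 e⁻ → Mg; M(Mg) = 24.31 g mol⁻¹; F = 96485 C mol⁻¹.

Q = I·t = 29.20 A × 3024.0 s = 88300 C.
n(e⁻) = Q/F = 88300 / 96485 = 0.9152 mol.
Mg²⁺ + 2 e⁻ → Mg, so n(Mg) = n(e⁻)/2 = 0.4576 mol.
m = n·M = 0.4576 × 24.31 = 11.1 g.

11.1 g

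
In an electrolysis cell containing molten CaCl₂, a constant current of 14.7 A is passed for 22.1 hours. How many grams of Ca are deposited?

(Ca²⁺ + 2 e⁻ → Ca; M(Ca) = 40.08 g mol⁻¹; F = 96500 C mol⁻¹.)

243 g

Q = I·t = 14.70 A × 79560 s = 1170000 C.
n(e⁻) = Q/F = 1170000 / 96500 = 12.12 mol.
Ca²⁺ + 2 e⁻ → Ca, so n(Ca) = n(e⁻)/2 = 6.060 mol.
m = n·M = 6.060 × 40.08 = 243 g.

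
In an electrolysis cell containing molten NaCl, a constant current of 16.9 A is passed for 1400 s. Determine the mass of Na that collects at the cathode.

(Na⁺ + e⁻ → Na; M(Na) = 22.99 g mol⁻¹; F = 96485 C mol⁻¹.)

5.64 g

Q = I·t = 16.90 A × 1400.0 s = 23660 C.
n(e⁻) = Q/F = 23660 / 96485 = 0.2452 mol.
Na⁺ + e⁻ → Na, so n(Na) = n(e⁻)/1 = 0.2452 mol.
m = n·M = 0.2452 × 22.99 = 5.64 g.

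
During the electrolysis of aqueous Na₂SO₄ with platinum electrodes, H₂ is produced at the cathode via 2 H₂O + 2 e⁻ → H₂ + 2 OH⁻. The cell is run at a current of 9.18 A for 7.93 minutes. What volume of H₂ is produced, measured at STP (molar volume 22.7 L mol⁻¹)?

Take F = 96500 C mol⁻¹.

0.514 L

Q = I·t = 9.180 A × 475.80 s = 4368 C.
n(e⁻) = Q/F = 4368 / 96500 = 0.04526 mol.
2 electrons are transferred per H₂ molecule, so n(H₂) = 0.04526 / 2 = 0.02263 mol.
V = n × V_m = 0.02263 × 22.7 = 0.514 L.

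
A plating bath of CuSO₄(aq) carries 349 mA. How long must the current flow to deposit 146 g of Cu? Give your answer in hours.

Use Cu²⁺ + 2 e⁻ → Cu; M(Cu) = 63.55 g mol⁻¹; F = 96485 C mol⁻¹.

353 h

n(Cu) = m/M = 146 / 63.55 = 2.297 mol.
Each Cu atom requires 2 electrons, so n(e⁻) = 2 × 2.297 = 4.595 mol.
Q = n(e⁻)·F = 4.595 × 96485 = 443300 C.
t = Q/I = 443300 / 0.3490 A = 1270000 s = 353 h.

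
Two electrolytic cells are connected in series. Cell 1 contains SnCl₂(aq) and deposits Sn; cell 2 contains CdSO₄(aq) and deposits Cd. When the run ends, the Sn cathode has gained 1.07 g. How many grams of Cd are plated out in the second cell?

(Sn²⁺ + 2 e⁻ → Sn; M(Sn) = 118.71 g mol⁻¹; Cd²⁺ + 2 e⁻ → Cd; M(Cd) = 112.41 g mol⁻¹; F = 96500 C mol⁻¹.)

n(Sn) = 1.07 / 118.71 = 0.009014 mol.
Since Sn²⁺ + 2 e⁻ → Sn, n(e⁻) passed = 2 × 0.009014 = 0.01803 mol.
Cells in series carry the same charge, so the same 0.01803 mol of electrons passes through cell 2.
Cd²⁺ + 2 e⁻ → Cd, so n(Cd) = 0.01803 / 2 = 0.009014 mol.
m(Cd) = 0.009014 × 112.41 = 1.01 g.

1.01 g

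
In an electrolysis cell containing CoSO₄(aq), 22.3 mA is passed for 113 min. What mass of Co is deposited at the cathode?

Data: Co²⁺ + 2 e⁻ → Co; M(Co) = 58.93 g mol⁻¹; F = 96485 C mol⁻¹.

Q = I·t = 0.02230 A × 6780.0 s = 151.2 C.
n(e⁻) = Q/F = 151.2 / 96485 = 0.001567 mol.
Co²⁺ + 2 e⁻ → Co, so n(Co) = n(e⁻)/2 = 0.0007835 mol.
m = n·M = 0.0007835 × 58.93 = 0.0462 g.

0.0462 g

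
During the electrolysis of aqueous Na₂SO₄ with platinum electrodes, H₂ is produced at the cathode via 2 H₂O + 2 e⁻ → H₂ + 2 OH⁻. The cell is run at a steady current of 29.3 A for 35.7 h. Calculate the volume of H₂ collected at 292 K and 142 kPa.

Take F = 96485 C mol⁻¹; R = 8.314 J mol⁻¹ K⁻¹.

Q = I·t = 29.30 A × 128520 s = 3766000 C.
n(e⁻) = Q/F = 3766000 / 96485 = 39.03 mol.
2 electrons are transferred per H₂ molecule, so n(H₂) = 39.03 / 2 = 19.51 mol.
V = nRT/P = (19.51 × 8.314 × 292) / (142 × 10³ Pa) = 0.334 m³ = 334 L.

334 L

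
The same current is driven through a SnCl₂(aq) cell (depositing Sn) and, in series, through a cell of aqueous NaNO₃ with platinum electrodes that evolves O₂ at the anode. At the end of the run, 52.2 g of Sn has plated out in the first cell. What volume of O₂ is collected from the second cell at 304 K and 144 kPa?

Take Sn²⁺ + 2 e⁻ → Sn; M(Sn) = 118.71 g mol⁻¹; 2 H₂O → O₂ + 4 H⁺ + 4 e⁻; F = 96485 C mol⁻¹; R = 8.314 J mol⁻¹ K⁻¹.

3.86 L

n(Sn) = 52.2 / 118.71 = 0.4397 mol, so n(e⁻) = 2 × 0.4397 = 0.8795 mol.
The cells are in series, so the same 0.8795 mol of electrons passes through the second cell.
2 H₂O → O₂ + 4 H⁺ + 4 e⁻ — 4 mol e⁻ per mol O₂, so n(O₂) = 0.8795/4 = 0.2199 mol.
V = nRT/P = (0.2199 × 8.314 × 304) / (144 × 10³) = 0.00386 m³ = 3.86 L.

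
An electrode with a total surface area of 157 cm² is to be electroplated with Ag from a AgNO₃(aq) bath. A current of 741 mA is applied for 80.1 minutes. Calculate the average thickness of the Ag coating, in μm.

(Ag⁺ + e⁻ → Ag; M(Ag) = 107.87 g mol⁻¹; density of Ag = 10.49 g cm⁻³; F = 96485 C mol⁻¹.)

24.2 μm

Q = I·t = 0.7410 × 4806.0 = 3561 C; n(e⁻) = 0.03691 mol.
n(Ag) = n(e⁻)/1 = 0.03691 mol, so m = 0.03691 × 107.87 = 3.981 g.
Volume = m/ρ = 3.981 / 10.49 = 0.3795 cm³.
Thickness = V/A = 0.3795 / 157 = 0.00242 cm = 24.2 μm.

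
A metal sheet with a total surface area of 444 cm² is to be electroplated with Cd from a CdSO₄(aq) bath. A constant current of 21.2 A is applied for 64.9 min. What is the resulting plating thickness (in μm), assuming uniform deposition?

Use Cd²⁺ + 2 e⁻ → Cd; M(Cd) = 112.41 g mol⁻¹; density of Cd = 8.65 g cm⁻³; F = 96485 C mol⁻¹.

Q = I·t = 21.20 × 3894.0 = 82550 C; n(e⁻) = 0.8556 mol.
n(Cd) = n(e⁻)/2 = 0.4278 mol, so m = 0.4278 × 112.41 = 48.09 g.
Volume = m/ρ = 48.09 / 8.65 = 5.559 cm³.
Thickness = V/A = 5.559 / 444 = 0.0125 cm = 125 μm.

125 μm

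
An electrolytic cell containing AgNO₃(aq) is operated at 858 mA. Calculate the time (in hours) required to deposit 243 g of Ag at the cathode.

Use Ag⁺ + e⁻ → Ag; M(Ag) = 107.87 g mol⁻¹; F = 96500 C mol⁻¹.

n(Ag) = m/M = 243 / 107.87 = 2.253 mol.
Each Ag atom requires 1 electron, so n(e⁻) = 1 × 2.253 = 2.253 mol.
Q = n(e⁻)·F = 2.253 × 96500 = 217400 C.
t = Q/I = 217400 / 0.8580 A = 253400 s = 70.4 h.

70.4 h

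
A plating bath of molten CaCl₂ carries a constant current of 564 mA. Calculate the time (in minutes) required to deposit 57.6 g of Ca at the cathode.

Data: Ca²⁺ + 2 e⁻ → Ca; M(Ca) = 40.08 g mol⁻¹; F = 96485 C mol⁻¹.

n(Ca) = m/M = 57.6 / 40.08 = 1.437 mol.
Each Ca atom requires 2 electrons, so n(e⁻) = 2 × 1.437 = 2.874 mol.
Q = n(e⁻)·F = 2.874 × 96485 = 277300 C.
t = Q/I = 277300 / 0.5640 A = 491700 s = 8200 min.

8200 min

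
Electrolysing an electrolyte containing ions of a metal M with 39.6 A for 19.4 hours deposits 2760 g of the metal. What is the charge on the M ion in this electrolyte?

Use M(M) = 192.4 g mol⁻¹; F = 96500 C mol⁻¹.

Q = I·t = 39.60 A × 69840 s = 2766000 C, so n(e⁻) = 2766000/96500 = 28.66 mol.
n(M) deposited = 2760 / 192.4 = 14.35 mol.
Electrons per atom = n(e⁻)/n(M) = 28.66 / 14.35 = 2.00 ≈ 2, so the ion is M²⁺.

+2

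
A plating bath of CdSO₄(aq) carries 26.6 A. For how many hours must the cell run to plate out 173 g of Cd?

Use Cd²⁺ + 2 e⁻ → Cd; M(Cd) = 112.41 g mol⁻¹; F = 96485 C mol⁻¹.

3.10 h

n(Cd) = m/M = 173 / 112.41 = 1.539 mol.
Each Cd atom requires 2 electrons, so n(e⁻) = 2 × 1.539 = 3.078 mol.
Q = n(e⁻)·F = 3.078 × 96485 = 297000 C.
t = Q/I = 297000 / 26.60 A = 11160 s = 3.10 h.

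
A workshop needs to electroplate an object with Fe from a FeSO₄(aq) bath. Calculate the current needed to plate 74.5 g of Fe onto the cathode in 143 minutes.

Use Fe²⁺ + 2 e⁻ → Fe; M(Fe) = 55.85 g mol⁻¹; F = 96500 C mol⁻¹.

n(Fe) = 74.5 / 55.85 = 1.334 mol.
n(e⁻) = 2 × 1.334 = 2.668 mol.
Q = n(e⁻)·F = 2.668 × 96500 = 257400 C.
I = Q/t = 257400 / 8580.0 s = 30.0 A.

30.0 A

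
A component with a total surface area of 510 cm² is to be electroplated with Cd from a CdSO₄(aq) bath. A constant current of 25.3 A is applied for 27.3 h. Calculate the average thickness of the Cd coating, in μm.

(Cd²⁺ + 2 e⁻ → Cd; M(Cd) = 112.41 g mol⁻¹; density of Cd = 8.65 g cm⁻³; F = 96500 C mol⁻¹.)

Q = I·t = 25.30 × 98280 = 2486000 C; n(e⁻) = 25.77 mol.
n(Cd) = n(e⁻)/2 = 12.88 mol, so m = 12.88 × 112.41 = 1448 g.
Volume = m/ρ = 1448 / 8.65 = 167.4 cm³.
Thickness = V/A = 167.4 / 510 = 0.328 cm = 3280 μm.

3280 μm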